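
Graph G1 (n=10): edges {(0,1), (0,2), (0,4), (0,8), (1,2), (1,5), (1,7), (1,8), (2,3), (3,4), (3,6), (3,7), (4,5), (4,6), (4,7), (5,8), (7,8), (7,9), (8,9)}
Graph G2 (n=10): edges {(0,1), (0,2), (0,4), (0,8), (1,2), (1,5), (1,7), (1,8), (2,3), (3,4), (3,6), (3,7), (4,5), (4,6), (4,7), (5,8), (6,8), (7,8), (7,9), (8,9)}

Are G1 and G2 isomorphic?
No, not isomorphic

The graphs are NOT isomorphic.

Counting edges: G1 has 19 edge(s); G2 has 20 edge(s).
Edge count is an isomorphism invariant (a bijection on vertices induces a bijection on edges), so differing edge counts rule out isomorphism.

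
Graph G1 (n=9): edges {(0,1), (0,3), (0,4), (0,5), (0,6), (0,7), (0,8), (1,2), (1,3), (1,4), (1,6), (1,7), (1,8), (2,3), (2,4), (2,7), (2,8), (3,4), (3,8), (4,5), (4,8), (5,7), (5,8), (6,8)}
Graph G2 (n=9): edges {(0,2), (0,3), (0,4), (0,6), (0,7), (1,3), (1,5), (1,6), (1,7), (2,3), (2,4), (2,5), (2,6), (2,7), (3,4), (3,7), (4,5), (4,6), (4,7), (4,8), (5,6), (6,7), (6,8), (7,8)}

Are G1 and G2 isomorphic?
Yes, isomorphic

The graphs are isomorphic.
One valid mapping φ: V(G1) → V(G2): 0→6, 1→7, 2→3, 3→0, 4→2, 5→5, 6→8, 7→1, 8→4

Verify φ preserves adjacency — for each edge of G1, its image is an edge of G2:
  (0,1) → (φ(0),φ(1)) = (6,7) ∈ E(G2) ✓
  (0,3) → (φ(0),φ(3)) = (0,6) ∈ E(G2) ✓
  (0,4) → (φ(0),φ(4)) = (2,6) ∈ E(G2) ✓
  (0,5) → (φ(0),φ(5)) = (5,6) ∈ E(G2) ✓
  (0,6) → (φ(0),φ(6)) = (6,8) ∈ E(G2) ✓
  (0,7) → (φ(0),φ(7)) = (1,6) ∈ E(G2) ✓
  (0,8) → (φ(0),φ(8)) = (4,6) ∈ E(G2) ✓
  (1,2) → (φ(1),φ(2)) = (3,7) ∈ E(G2) ✓
  (1,3) → (φ(1),φ(3)) = (0,7) ∈ E(G2) ✓
  (1,4) → (φ(1),φ(4)) = (2,7) ∈ E(G2) ✓
  (1,6) → (φ(1),φ(6)) = (7,8) ∈ E(G2) ✓
  (1,7) → (φ(1),φ(7)) = (1,7) ∈ E(G2) ✓
  (1,8) → (φ(1),φ(8)) = (4,7) ∈ E(G2) ✓
  (2,3) → (φ(2),φ(3)) = (0,3) ∈ E(G2) ✓
  (2,4) → (φ(2),φ(4)) = (2,3) ∈ E(G2) ✓
  (2,7) → (φ(2),φ(7)) = (1,3) ∈ E(G2) ✓
  (2,8) → (φ(2),φ(8)) = (3,4) ∈ E(G2) ✓
  (3,4) → (φ(3),φ(4)) = (0,2) ∈ E(G2) ✓
  (3,8) → (φ(3),φ(8)) = (0,4) ∈ E(G2) ✓
  (4,5) → (φ(4),φ(5)) = (2,5) ∈ E(G2) ✓
  (4,8) → (φ(4),φ(8)) = (2,4) ∈ E(G2) ✓
  (5,7) → (φ(5),φ(7)) = (1,5) ∈ E(G2) ✓
  (5,8) → (φ(5),φ(8)) = (4,5) ∈ E(G2) ✓
  (6,8) → (φ(6),φ(8)) = (4,8) ∈ E(G2) ✓
All 24 edges of G1 map to edges of G2, and |E(G1)| = |E(G2)| = 24, so φ is a bijection on edges as well as vertices. Hence G1 ≅ G2.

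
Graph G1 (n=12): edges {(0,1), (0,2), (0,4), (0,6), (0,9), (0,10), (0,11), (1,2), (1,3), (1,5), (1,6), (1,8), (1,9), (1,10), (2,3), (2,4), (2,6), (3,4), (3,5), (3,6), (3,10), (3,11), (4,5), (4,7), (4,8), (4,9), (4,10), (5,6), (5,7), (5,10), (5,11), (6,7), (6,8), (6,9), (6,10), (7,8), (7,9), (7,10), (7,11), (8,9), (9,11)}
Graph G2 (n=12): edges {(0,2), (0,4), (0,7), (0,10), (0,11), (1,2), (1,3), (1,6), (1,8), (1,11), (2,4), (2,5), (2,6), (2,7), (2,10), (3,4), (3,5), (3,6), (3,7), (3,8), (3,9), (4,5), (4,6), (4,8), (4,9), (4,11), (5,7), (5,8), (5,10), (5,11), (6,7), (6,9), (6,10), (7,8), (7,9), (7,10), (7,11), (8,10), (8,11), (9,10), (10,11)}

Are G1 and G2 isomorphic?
Yes, isomorphic

The graphs are isomorphic.
One valid mapping φ: V(G1) → V(G2): 0→2, 1→10, 2→0, 3→11, 4→4, 5→8, 6→7, 7→3, 8→9, 9→6, 10→5, 11→1

Verify φ preserves adjacency — for each edge of G1, its image is an edge of G2:
  (0,1) → (φ(0),φ(1)) = (2,10) ∈ E(G2) ✓
  (0,2) → (φ(0),φ(2)) = (0,2) ∈ E(G2) ✓
  (0,4) → (φ(0),φ(4)) = (2,4) ∈ E(G2) ✓
  (0,6) → (φ(0),φ(6)) = (2,7) ∈ E(G2) ✓
  (0,9) → (φ(0),φ(9)) = (2,6) ∈ E(G2) ✓
  (0,10) → (φ(0),φ(10)) = (2,5) ∈ E(G2) ✓
  (0,11) → (φ(0),φ(11)) = (1,2) ∈ E(G2) ✓
  (1,2) → (φ(1),φ(2)) = (0,10) ∈ E(G2) ✓
  (1,3) → (φ(1),φ(3)) = (10,11) ∈ E(G2) ✓
  (1,5) → (φ(1),φ(5)) = (8,10) ∈ E(G2) ✓
  (1,6) → (φ(1),φ(6)) = (7,10) ∈ E(G2) ✓
  (1,8) → (φ(1),φ(8)) = (9,10) ∈ E(G2) ✓
  (1,9) → (φ(1),φ(9)) = (6,10) ∈ E(G2) ✓
  (1,10) → (φ(1),φ(10)) = (5,10) ∈ E(G2) ✓
  (2,3) → (φ(2),φ(3)) = (0,11) ∈ E(G2) ✓
  (2,4) → (φ(2),φ(4)) = (0,4) ∈ E(G2) ✓
  (2,6) → (φ(2),φ(6)) = (0,7) ∈ E(G2) ✓
  (3,4) → (φ(3),φ(4)) = (4,11) ∈ E(G2) ✓
  (3,5) → (φ(3),φ(5)) = (8,11) ∈ E(G2) ✓
  (3,6) → (φ(3),φ(6)) = (7,11) ∈ E(G2) ✓
  (3,10) → (φ(3),φ(10)) = (5,11) ∈ E(G2) ✓
  (3,11) → (φ(3),φ(11)) = (1,11) ∈ E(G2) ✓
  (4,5) → (φ(4),φ(5)) = (4,8) ∈ E(G2) ✓
  (4,7) → (φ(4),φ(7)) = (3,4) ∈ E(G2) ✓
  (4,8) → (φ(4),φ(8)) = (4,9) ∈ E(G2) ✓
  (4,9) → (φ(4),φ(9)) = (4,6) ∈ E(G2) ✓
  (4,10) → (φ(4),φ(10)) = (4,5) ∈ E(G2) ✓
  (5,6) → (φ(5),φ(6)) = (7,8) ∈ E(G2) ✓
  (5,7) → (φ(5),φ(7)) = (3,8) ∈ E(G2) ✓
  (5,10) → (φ(5),φ(10)) = (5,8) ∈ E(G2) ✓
  (5,11) → (φ(5),φ(11)) = (1,8) ∈ E(G2) ✓
  (6,7) → (φ(6),φ(7)) = (3,7) ∈ E(G2) ✓
  (6,8) → (φ(6),φ(8)) = (7,9) ∈ E(G2) ✓
  (6,9) → (φ(6),φ(9)) = (6,7) ∈ E(G2) ✓
  (6,10) → (φ(6),φ(10)) = (5,7) ∈ E(G2) ✓
  (7,8) → (φ(7),φ(8)) = (3,9) ∈ E(G2) ✓
  (7,9) → (φ(7),φ(9)) = (3,6) ∈ E(G2) ✓
  (7,10) → (φ(7),φ(10)) = (3,5) ∈ E(G2) ✓
  (7,11) → (φ(7),φ(11)) = (1,3) ∈ E(G2) ✓
  (8,9) → (φ(8),φ(9)) = (6,9) ∈ E(G2) ✓
  (9,11) → (φ(9),φ(11)) = (1,6) ∈ E(G2) ✓
All 41 edges of G1 map to edges of G2, and |E(G1)| = |E(G2)| = 41, so φ is a bijection on edges as well as vertices. Hence G1 ≅ G2.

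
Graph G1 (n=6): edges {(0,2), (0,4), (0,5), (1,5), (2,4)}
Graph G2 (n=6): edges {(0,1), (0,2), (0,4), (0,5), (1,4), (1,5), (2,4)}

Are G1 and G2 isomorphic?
No, not isomorphic

The graphs are NOT isomorphic.

Counting edges: G1 has 5 edge(s); G2 has 7 edge(s).
Edge count is an isomorphism invariant (a bijection on vertices induces a bijection on edges), so differing edge counts rule out isomorphism.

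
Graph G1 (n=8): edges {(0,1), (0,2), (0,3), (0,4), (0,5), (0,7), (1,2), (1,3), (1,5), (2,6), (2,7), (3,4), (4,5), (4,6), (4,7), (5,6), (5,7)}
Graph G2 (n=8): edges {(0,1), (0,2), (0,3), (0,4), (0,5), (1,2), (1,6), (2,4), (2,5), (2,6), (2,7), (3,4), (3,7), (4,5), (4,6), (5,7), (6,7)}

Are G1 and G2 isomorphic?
Yes, isomorphic

The graphs are isomorphic.
One valid mapping φ: V(G1) → V(G2): 0→2, 1→6, 2→7, 3→1, 4→0, 5→4, 6→3, 7→5

Verify φ preserves adjacency — for each edge of G1, its image is an edge of G2:
  (0,1) → (φ(0),φ(1)) = (2,6) ∈ E(G2) ✓
  (0,2) → (φ(0),φ(2)) = (2,7) ∈ E(G2) ✓
  (0,3) → (φ(0),φ(3)) = (1,2) ∈ E(G2) ✓
  (0,4) → (φ(0),φ(4)) = (0,2) ∈ E(G2) ✓
  (0,5) → (φ(0),φ(5)) = (2,4) ∈ E(G2) ✓
  (0,7) → (φ(0),φ(7)) = (2,5) ∈ E(G2) ✓
  (1,2) → (φ(1),φ(2)) = (6,7) ∈ E(G2) ✓
  (1,3) → (φ(1),φ(3)) = (1,6) ∈ E(G2) ✓
  (1,5) → (φ(1),φ(5)) = (4,6) ∈ E(G2) ✓
  (2,6) → (φ(2),φ(6)) = (3,7) ∈ E(G2) ✓
  (2,7) → (φ(2),φ(7)) = (5,7) ∈ E(G2) ✓
  (3,4) → (φ(3),φ(4)) = (0,1) ∈ E(G2) ✓
  (4,5) → (φ(4),φ(5)) = (0,4) ∈ E(G2) ✓
  (4,6) → (φ(4),φ(6)) = (0,3) ∈ E(G2) ✓
  (4,7) → (φ(4),φ(7)) = (0,5) ∈ E(G2) ✓
  (5,6) → (φ(5),φ(6)) = (3,4) ∈ E(G2) ✓
  (5,7) → (φ(5),φ(7)) = (4,5) ∈ E(G2) ✓
All 17 edges of G1 map to edges of G2, and |E(G1)| = |E(G2)| = 17, so φ is a bijection on edges as well as vertices. Hence G1 ≅ G2.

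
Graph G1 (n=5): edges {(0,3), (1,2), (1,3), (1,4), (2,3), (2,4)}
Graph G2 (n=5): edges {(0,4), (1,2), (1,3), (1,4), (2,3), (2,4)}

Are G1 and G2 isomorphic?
Yes, isomorphic

The graphs are isomorphic.
One valid mapping φ: V(G1) → V(G2): 0→0, 1→2, 2→1, 3→4, 4→3

Verify φ preserves adjacency — for each edge of G1, its image is an edge of G2:
  (0,3) → (φ(0),φ(3)) = (0,4) ∈ E(G2) ✓
  (1,2) → (φ(1),φ(2)) = (1,2) ∈ E(G2) ✓
  (1,3) → (φ(1),φ(3)) = (2,4) ∈ E(G2) ✓
  (1,4) → (φ(1),φ(4)) = (2,3) ∈ E(G2) ✓
  (2,3) → (φ(2),φ(3)) = (1,4) ∈ E(G2) ✓
  (2,4) → (φ(2),φ(4)) = (1,3) ∈ E(G2) ✓
All 6 edges of G1 map to edges of G2, and |E(G1)| = |E(G2)| = 6, so φ is a bijection on edges as well as vertices. Hence G1 ≅ G2.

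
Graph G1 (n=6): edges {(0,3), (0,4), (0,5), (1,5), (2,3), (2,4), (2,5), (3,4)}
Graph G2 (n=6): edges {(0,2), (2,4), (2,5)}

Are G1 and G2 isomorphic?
No, not isomorphic

The graphs are NOT isomorphic.

Connected components of G1: 1 component(s) with vertex sets [[0, 1, 2, 3, 4, 5]], sizes [6].
Connected components of G2: 3 component(s) with vertex sets [[1], [3], [0, 2, 4, 5]], sizes [1, 1, 4].
The number of connected components (and the multiset of component sizes) is an isomorphism invariant — an isomorphism maps each component of G1 bijectively onto a component of G2. Since G1 has 1 component(s) and G2 has 3, they cannot be isomorphic.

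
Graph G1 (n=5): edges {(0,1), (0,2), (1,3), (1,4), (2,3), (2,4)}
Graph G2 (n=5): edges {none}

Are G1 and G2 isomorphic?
No, not isomorphic

The graphs are NOT isomorphic.

Connected components of G1: 1 component(s) with vertex sets [[0, 1, 2, 3, 4]], sizes [5].
Connected components of G2: 5 component(s) with vertex sets [[0], [1], [2], [3], [4]], sizes [1, 1, 1, 1, 1].
The number of connected components (and the multiset of component sizes) is an isomorphism invariant — an isomorphism maps each component of G1 bijectively onto a component of G2. Since G1 has 1 component(s) and G2 has 5, they cannot be isomorphic.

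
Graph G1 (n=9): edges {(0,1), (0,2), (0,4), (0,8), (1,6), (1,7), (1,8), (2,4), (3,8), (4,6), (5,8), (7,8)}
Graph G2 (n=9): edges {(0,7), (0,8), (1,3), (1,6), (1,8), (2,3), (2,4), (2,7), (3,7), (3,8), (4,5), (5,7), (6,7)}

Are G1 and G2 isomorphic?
No, not isomorphic

The graphs are NOT isomorphic.

Counting triangles (3-cliques): G1 has 3, G2 has 2.
Triangle count is an isomorphism invariant, so differing triangle counts rule out isomorphism.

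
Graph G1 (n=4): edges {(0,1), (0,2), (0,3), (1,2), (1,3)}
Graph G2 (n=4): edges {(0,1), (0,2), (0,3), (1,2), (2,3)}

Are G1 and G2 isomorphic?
Yes, isomorphic

The graphs are isomorphic.
One valid mapping φ: V(G1) → V(G2): 0→0, 1→2, 2→3, 3→1

Verify φ preserves adjacency — for each edge of G1, its image is an edge of G2:
  (0,1) → (φ(0),φ(1)) = (0,2) ∈ E(G2) ✓
  (0,2) → (φ(0),φ(2)) = (0,3) ∈ E(G2) ✓
  (0,3) → (φ(0),φ(3)) = (0,1) ∈ E(G2) ✓
  (1,2) → (φ(1),φ(2)) = (2,3) ∈ E(G2) ✓
  (1,3) → (φ(1),φ(3)) = (1,2) ∈ E(G2) ✓
All 5 edges of G1 map to edges of G2, and |E(G1)| = |E(G2)| = 5, so φ is a bijection on edges as well as vertices. Hence G1 ≅ G2.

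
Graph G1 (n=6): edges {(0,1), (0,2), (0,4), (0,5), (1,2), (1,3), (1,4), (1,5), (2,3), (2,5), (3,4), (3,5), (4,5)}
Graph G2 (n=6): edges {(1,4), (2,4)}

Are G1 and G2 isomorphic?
No, not isomorphic

The graphs are NOT isomorphic.

Connected components of G1: 1 component(s) with vertex sets [[0, 1, 2, 3, 4, 5]], sizes [6].
Connected components of G2: 4 component(s) with vertex sets [[0], [3], [5], [1, 2, 4]], sizes [1, 1, 1, 3].
The number of connected components (and the multiset of component sizes) is an isomorphism invariant — an isomorphism maps each component of G1 bijectively onto a component of G2. Since G1 has 1 component(s) and G2 has 4, they cannot be isomorphic.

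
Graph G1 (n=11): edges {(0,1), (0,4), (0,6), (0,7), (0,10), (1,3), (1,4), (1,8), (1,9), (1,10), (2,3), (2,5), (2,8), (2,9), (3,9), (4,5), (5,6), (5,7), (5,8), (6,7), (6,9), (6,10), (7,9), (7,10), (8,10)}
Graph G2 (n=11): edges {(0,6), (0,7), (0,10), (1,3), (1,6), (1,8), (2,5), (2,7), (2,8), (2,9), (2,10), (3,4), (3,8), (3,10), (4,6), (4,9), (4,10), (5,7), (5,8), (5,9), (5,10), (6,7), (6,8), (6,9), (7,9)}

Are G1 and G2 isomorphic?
Yes, isomorphic

The graphs are isomorphic.
One valid mapping φ: V(G1) → V(G2): 0→7, 1→6, 2→3, 3→1, 4→0, 5→10, 6→5, 7→2, 8→4, 9→8, 10→9

Verify φ preserves adjacency — for each edge of G1, its image is an edge of G2:
  (0,1) → (φ(0),φ(1)) = (6,7) ∈ E(G2) ✓
  (0,4) → (φ(0),φ(4)) = (0,7) ∈ E(G2) ✓
  (0,6) → (φ(0),φ(6)) = (5,7) ∈ E(G2) ✓
  (0,7) → (φ(0),φ(7)) = (2,7) ∈ E(G2) ✓
  (0,10) → (φ(0),φ(10)) = (7,9) ∈ E(G2) ✓
  (1,3) → (φ(1),φ(3)) = (1,6) ∈ E(G2) ✓
  (1,4) → (φ(1),φ(4)) = (0,6) ∈ E(G2) ✓
  (1,8) → (φ(1),φ(8)) = (4,6) ∈ E(G2) ✓
  (1,9) → (φ(1),φ(9)) = (6,8) ∈ E(G2) ✓
  (1,10) → (φ(1),φ(10)) = (6,9) ∈ E(G2) ✓
  (2,3) → (φ(2),φ(3)) = (1,3) ∈ E(G2) ✓
  (2,5) → (φ(2),φ(5)) = (3,10) ∈ E(G2) ✓
  (2,8) → (φ(2),φ(8)) = (3,4) ∈ E(G2) ✓
  (2,9) → (φ(2),φ(9)) = (3,8) ∈ E(G2) ✓
  (3,9) → (φ(3),φ(9)) = (1,8) ∈ E(G2) ✓
  (4,5) → (φ(4),φ(5)) = (0,10) ∈ E(G2) ✓
  (5,6) → (φ(5),φ(6)) = (5,10) ∈ E(G2) ✓
  (5,7) → (φ(5),φ(7)) = (2,10) ∈ E(G2) ✓
  (5,8) → (φ(5),φ(8)) = (4,10) ∈ E(G2) ✓
  (6,7) → (φ(6),φ(7)) = (2,5) ∈ E(G2) ✓
  (6,9) → (φ(6),φ(9)) = (5,8) ∈ E(G2) ✓
  (6,10) → (φ(6),φ(10)) = (5,9) ∈ E(G2) ✓
  (7,9) → (φ(7),φ(9)) = (2,8) ∈ E(G2) ✓
  (7,10) → (φ(7),φ(10)) = (2,9) ∈ E(G2) ✓
  (8,10) → (φ(8),φ(10)) = (4,9) ∈ E(G2) ✓
All 25 edges of G1 map to edges of G2, and |E(G1)| = |E(G2)| = 25, so φ is a bijection on edges as well as vertices. Hence G1 ≅ G2.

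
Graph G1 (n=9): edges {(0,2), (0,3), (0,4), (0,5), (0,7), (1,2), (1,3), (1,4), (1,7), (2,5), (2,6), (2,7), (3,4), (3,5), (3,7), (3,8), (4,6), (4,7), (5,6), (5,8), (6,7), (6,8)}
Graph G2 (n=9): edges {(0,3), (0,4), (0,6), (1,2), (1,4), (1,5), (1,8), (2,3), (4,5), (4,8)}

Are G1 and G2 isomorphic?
No, not isomorphic

The graphs are NOT isomorphic.

Connected components of G1: 1 component(s) with vertex sets [[0, 1, 2, 3, 4, 5, 6, 7, 8]], sizes [9].
Connected components of G2: 2 component(s) with vertex sets [[7], [0, 1, 2, 3, 4, 5, 6, 8]], sizes [1, 8].
The number of connected components (and the multiset of component sizes) is an isomorphism invariant — an isomorphism maps each component of G1 bijectively onto a component of G2. Since G1 has 1 component(s) and G2 has 2, they cannot be isomorphic.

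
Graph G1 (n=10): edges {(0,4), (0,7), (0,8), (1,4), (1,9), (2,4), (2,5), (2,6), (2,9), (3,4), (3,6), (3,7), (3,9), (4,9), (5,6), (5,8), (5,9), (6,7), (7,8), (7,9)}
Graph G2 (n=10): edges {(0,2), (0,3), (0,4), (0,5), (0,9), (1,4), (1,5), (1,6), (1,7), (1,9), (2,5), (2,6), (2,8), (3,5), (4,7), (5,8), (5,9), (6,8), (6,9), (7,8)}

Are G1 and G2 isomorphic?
Yes, isomorphic

The graphs are isomorphic.
One valid mapping φ: V(G1) → V(G2): 0→4, 1→3, 2→2, 3→9, 4→0, 5→8, 6→6, 7→1, 8→7, 9→5

Verify φ preserves adjacency — for each edge of G1, its image is an edge of G2:
  (0,4) → (φ(0),φ(4)) = (0,4) ∈ E(G2) ✓
  (0,7) → (φ(0),φ(7)) = (1,4) ∈ E(G2) ✓
  (0,8) → (φ(0),φ(8)) = (4,7) ∈ E(G2) ✓
  (1,4) → (φ(1),φ(4)) = (0,3) ∈ E(G2) ✓
  (1,9) → (φ(1),φ(9)) = (3,5) ∈ E(G2) ✓
  (2,4) → (φ(2),φ(4)) = (0,2) ∈ E(G2) ✓
  (2,5) → (φ(2),φ(5)) = (2,8) ∈ E(G2) ✓
  (2,6) → (φ(2),φ(6)) = (2,6) ∈ E(G2) ✓
  (2,9) → (φ(2),φ(9)) = (2,5) ∈ E(G2) ✓
  (3,4) → (φ(3),φ(4)) = (0,9) ∈ E(G2) ✓
  (3,6) → (φ(3),φ(6)) = (6,9) ∈ E(G2) ✓
  (3,7) → (φ(3),φ(7)) = (1,9) ∈ E(G2) ✓
  (3,9) → (φ(3),φ(9)) = (5,9) ∈ E(G2) ✓
  (4,9) → (φ(4),φ(9)) = (0,5) ∈ E(G2) ✓
  (5,6) → (φ(5),φ(6)) = (6,8) ∈ E(G2) ✓
  (5,8) → (φ(5),φ(8)) = (7,8) ∈ E(G2) ✓
  (5,9) → (φ(5),φ(9)) = (5,8) ∈ E(G2) ✓
  (6,7) → (φ(6),φ(7)) = (1,6) ∈ E(G2) ✓
  (7,8) → (φ(7),φ(8)) = (1,7) ∈ E(G2) ✓
  (7,9) → (φ(7),φ(9)) = (1,5) ∈ E(G2) ✓
All 20 edges of G1 map to edges of G2, and |E(G1)| = |E(G2)| = 20, so φ is a bijection on edges as well as vertices. Hence G1 ≅ G2.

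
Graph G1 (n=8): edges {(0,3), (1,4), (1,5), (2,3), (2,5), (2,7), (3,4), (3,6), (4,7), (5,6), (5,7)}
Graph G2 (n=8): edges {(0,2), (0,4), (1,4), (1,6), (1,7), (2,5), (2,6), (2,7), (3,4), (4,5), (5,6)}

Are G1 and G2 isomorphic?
Yes, isomorphic

The graphs are isomorphic.
One valid mapping φ: V(G1) → V(G2): 0→3, 1→7, 2→5, 3→4, 4→1, 5→2, 6→0, 7→6

Verify φ preserves adjacency — for each edge of G1, its image is an edge of G2:
  (0,3) → (φ(0),φ(3)) = (3,4) ∈ E(G2) ✓
  (1,4) → (φ(1),φ(4)) = (1,7) ∈ E(G2) ✓
  (1,5) → (φ(1),φ(5)) = (2,7) ∈ E(G2) ✓
  (2,3) → (φ(2),φ(3)) = (4,5) ∈ E(G2) ✓
  (2,5) → (φ(2),φ(5)) = (2,5) ∈ E(G2) ✓
  (2,7) → (φ(2),φ(7)) = (5,6) ∈ E(G2) ✓
  (3,4) → (φ(3),φ(4)) = (1,4) ∈ E(G2) ✓
  (3,6) → (φ(3),φ(6)) = (0,4) ∈ E(G2) ✓
  (4,7) → (φ(4),φ(7)) = (1,6) ∈ E(G2) ✓
  (5,6) → (φ(5),φ(6)) = (0,2) ∈ E(G2) ✓
  (5,7) → (φ(5),φ(7)) = (2,6) ∈ E(G2) ✓
All 11 edges of G1 map to edges of G2, and |E(G1)| = |E(G2)| = 11, so φ is a bijection on edges as well as vertices. Hence G1 ≅ G2.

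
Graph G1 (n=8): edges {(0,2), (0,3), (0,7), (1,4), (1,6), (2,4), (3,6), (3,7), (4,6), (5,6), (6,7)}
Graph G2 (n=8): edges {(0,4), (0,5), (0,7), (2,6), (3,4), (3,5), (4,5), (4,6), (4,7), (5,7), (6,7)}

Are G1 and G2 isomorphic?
No, not isomorphic

The graphs are NOT isomorphic.

Degrees in G1: deg(0)=3, deg(1)=2, deg(2)=2, deg(3)=3, deg(4)=3, deg(5)=1, deg(6)=5, deg(7)=3.
Sorted degree sequence of G1: [5, 3, 3, 3, 3, 2, 2, 1].
Degrees in G2: deg(0)=3, deg(1)=0, deg(2)=1, deg(3)=2, deg(4)=5, deg(5)=4, deg(6)=3, deg(7)=4.
Sorted degree sequence of G2: [5, 4, 4, 3, 3, 2, 1, 0].
The (sorted) degree sequence is an isomorphism invariant, so since G1 and G2 have different degree sequences they cannot be isomorphic.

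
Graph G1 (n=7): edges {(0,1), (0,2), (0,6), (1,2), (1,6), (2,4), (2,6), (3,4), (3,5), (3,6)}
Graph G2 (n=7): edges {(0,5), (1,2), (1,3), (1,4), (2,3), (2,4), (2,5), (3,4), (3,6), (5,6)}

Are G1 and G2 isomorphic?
Yes, isomorphic

The graphs are isomorphic.
One valid mapping φ: V(G1) → V(G2): 0→1, 1→4, 2→3, 3→5, 4→6, 5→0, 6→2

Verify φ preserves adjacency — for each edge of G1, its image is an edge of G2:
  (0,1) → (φ(0),φ(1)) = (1,4) ∈ E(G2) ✓
  (0,2) → (φ(0),φ(2)) = (1,3) ∈ E(G2) ✓
  (0,6) → (φ(0),φ(6)) = (1,2) ∈ E(G2) ✓
  (1,2) → (φ(1),φ(2)) = (3,4) ∈ E(G2) ✓
  (1,6) → (φ(1),φ(6)) = (2,4) ∈ E(G2) ✓
  (2,4) → (φ(2),φ(4)) = (3,6) ∈ E(G2) ✓
  (2,6) → (φ(2),φ(6)) = (2,3) ∈ E(G2) ✓
  (3,4) → (φ(3),φ(4)) = (5,6) ∈ E(G2) ✓
  (3,5) → (φ(3),φ(5)) = (0,5) ∈ E(G2) ✓
  (3,6) → (φ(3),φ(6)) = (2,5) ∈ E(G2) ✓
All 10 edges of G1 map to edges of G2, and |E(G1)| = |E(G2)| = 10, so φ is a bijection on edges as well as vertices. Hence G1 ≅ G2.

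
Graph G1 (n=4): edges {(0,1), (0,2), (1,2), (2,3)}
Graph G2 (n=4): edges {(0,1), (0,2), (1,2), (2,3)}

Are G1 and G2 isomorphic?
Yes, isomorphic

The graphs are isomorphic.
One valid mapping φ: V(G1) → V(G2): 0→1, 1→0, 2→2, 3→3

Verify φ preserves adjacency — for each edge of G1, its image is an edge of G2:
  (0,1) → (φ(0),φ(1)) = (0,1) ∈ E(G2) ✓
  (0,2) → (φ(0),φ(2)) = (1,2) ∈ E(G2) ✓
  (1,2) → (φ(1),φ(2)) = (0,2) ∈ E(G2) ✓
  (2,3) → (φ(2),φ(3)) = (2,3) ∈ E(G2) ✓
All 4 edges of G1 map to edges of G2, and |E(G1)| = |E(G2)| = 4, so φ is a bijection on edges as well as vertices. Hence G1 ≅ G2.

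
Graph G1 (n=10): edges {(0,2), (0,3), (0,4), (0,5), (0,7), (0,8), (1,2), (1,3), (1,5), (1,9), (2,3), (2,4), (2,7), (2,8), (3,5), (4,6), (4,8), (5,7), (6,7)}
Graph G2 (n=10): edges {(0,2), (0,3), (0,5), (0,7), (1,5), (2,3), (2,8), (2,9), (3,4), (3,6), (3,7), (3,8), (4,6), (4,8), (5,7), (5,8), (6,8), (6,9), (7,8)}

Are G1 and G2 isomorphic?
Yes, isomorphic

The graphs are isomorphic.
One valid mapping φ: V(G1) → V(G2): 0→3, 1→5, 2→8, 3→7, 4→6, 5→0, 6→9, 7→2, 8→4, 9→1

Verify φ preserves adjacency — for each edge of G1, its image is an edge of G2:
  (0,2) → (φ(0),φ(2)) = (3,8) ∈ E(G2) ✓
  (0,3) → (φ(0),φ(3)) = (3,7) ∈ E(G2) ✓
  (0,4) → (φ(0),φ(4)) = (3,6) ∈ E(G2) ✓
  (0,5) → (φ(0),φ(5)) = (0,3) ∈ E(G2) ✓
  (0,7) → (φ(0),φ(7)) = (2,3) ∈ E(G2) ✓
  (0,8) → (φ(0),φ(8)) = (3,4) ∈ E(G2) ✓
  (1,2) → (φ(1),φ(2)) = (5,8) ∈ E(G2) ✓
  (1,3) → (φ(1),φ(3)) = (5,7) ∈ E(G2) ✓
  (1,5) → (φ(1),φ(5)) = (0,5) ∈ E(G2) ✓
  (1,9) → (φ(1),φ(9)) = (1,5) ∈ E(G2) ✓
  (2,3) → (φ(2),φ(3)) = (7,8) ∈ E(G2) ✓
  (2,4) → (φ(2),φ(4)) = (6,8) ∈ E(G2) ✓
  (2,7) → (φ(2),φ(7)) = (2,8) ∈ E(G2) ✓
  (2,8) → (φ(2),φ(8)) = (4,8) ∈ E(G2) ✓
  (3,5) → (φ(3),φ(5)) = (0,7) ∈ E(G2) ✓
  (4,6) → (φ(4),φ(6)) = (6,9) ∈ E(G2) ✓
  (4,8) → (φ(4),φ(8)) = (4,6) ∈ E(G2) ✓
  (5,7) → (φ(5),φ(7)) = (0,2) ∈ E(G2) ✓
  (6,7) → (φ(6),φ(7)) = (2,9) ∈ E(G2) ✓
All 19 edges of G1 map to edges of G2, and |E(G1)| = |E(G2)| = 19, so φ is a bijection on edges as well as vertices. Hence G1 ≅ G2.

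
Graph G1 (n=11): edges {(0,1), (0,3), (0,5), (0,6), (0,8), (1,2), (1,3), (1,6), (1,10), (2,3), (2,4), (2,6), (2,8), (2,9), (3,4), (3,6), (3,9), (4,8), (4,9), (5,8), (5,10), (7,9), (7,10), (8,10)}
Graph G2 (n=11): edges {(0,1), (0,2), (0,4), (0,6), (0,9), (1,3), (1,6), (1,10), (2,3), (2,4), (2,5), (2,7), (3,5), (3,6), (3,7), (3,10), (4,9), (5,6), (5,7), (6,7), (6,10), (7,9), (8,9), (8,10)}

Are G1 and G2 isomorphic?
Yes, isomorphic

The graphs are isomorphic.
One valid mapping φ: V(G1) → V(G2): 0→2, 1→7, 2→6, 3→3, 4→1, 5→4, 6→5, 7→8, 8→0, 9→10, 10→9

Verify φ preserves adjacency — for each edge of G1, its image is an edge of G2:
  (0,1) → (φ(0),φ(1)) = (2,7) ∈ E(G2) ✓
  (0,3) → (φ(0),φ(3)) = (2,3) ∈ E(G2) ✓
  (0,5) → (φ(0),φ(5)) = (2,4) ∈ E(G2) ✓
  (0,6) → (φ(0),φ(6)) = (2,5) ∈ E(G2) ✓
  (0,8) → (φ(0),φ(8)) = (0,2) ∈ E(G2) ✓
  (1,2) → (φ(1),φ(2)) = (6,7) ∈ E(G2) ✓
  (1,3) → (φ(1),φ(3)) = (3,7) ∈ E(G2) ✓
  (1,6) → (φ(1),φ(6)) = (5,7) ∈ E(G2) ✓
  (1,10) → (φ(1),φ(10)) = (7,9) ∈ E(G2) ✓
  (2,3) → (φ(2),φ(3)) = (3,6) ∈ E(G2) ✓
  (2,4) → (φ(2),φ(4)) = (1,6) ∈ E(G2) ✓
  (2,6) → (φ(2),φ(6)) = (5,6) ∈ E(G2) ✓
  (2,8) → (φ(2),φ(8)) = (0,6) ∈ E(G2) ✓
  (2,9) → (φ(2),φ(9)) = (6,10) ∈ E(G2) ✓
  (3,4) → (φ(3),φ(4)) = (1,3) ∈ E(G2) ✓
  (3,6) → (φ(3),φ(6)) = (3,5) ∈ E(G2) ✓
  (3,9) → (φ(3),φ(9)) = (3,10) ∈ E(G2) ✓
  (4,8) → (φ(4),φ(8)) = (0,1) ∈ E(G2) ✓
  (4,9) → (φ(4),φ(9)) = (1,10) ∈ E(G2) ✓
  (5,8) → (φ(5),φ(8)) = (0,4) ∈ E(G2) ✓
  (5,10) → (φ(5),φ(10)) = (4,9) ∈ E(G2) ✓
  (7,9) → (φ(7),φ(9)) = (8,10) ∈ E(G2) ✓
  (7,10) → (φ(7),φ(10)) = (8,9) ∈ E(G2) ✓
  (8,10) → (φ(8),φ(10)) = (0,9) ∈ E(G2) ✓
All 24 edges of G1 map to edges of G2, and |E(G1)| = |E(G2)| = 24, so φ is a bijection on edges as well as vertices. Hence G1 ≅ G2.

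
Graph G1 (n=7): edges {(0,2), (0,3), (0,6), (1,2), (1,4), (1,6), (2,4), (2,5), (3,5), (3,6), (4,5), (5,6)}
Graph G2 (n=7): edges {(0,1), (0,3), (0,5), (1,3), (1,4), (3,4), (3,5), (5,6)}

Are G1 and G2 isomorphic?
No, not isomorphic

The graphs are NOT isomorphic.

Counting triangles (3-cliques): G1 has 4, G2 has 3.
Triangle count is an isomorphism invariant, so differing triangle counts rule out isomorphism.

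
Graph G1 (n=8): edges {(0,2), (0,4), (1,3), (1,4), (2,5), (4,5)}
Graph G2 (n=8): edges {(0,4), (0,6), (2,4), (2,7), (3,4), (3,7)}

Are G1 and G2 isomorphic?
Yes, isomorphic

The graphs are isomorphic.
One valid mapping φ: V(G1) → V(G2): 0→2, 1→0, 2→7, 3→6, 4→4, 5→3, 6→1, 7→5

Verify φ preserves adjacency — for each edge of G1, its image is an edge of G2:
  (0,2) → (φ(0),φ(2)) = (2,7) ∈ E(G2) ✓
  (0,4) → (φ(0),φ(4)) = (2,4) ∈ E(G2) ✓
  (1,3) → (φ(1),φ(3)) = (0,6) ∈ E(G2) ✓
  (1,4) → (φ(1),φ(4)) = (0,4) ∈ E(G2) ✓
  (2,5) → (φ(2),φ(5)) = (3,7) ∈ E(G2) ✓
  (4,5) → (φ(4),φ(5)) = (3,4) ∈ E(G2) ✓
All 6 edges of G1 map to edges of G2, and |E(G1)| = |E(G2)| = 6, so φ is a bijection on edges as well as vertices. Hence G1 ≅ G2.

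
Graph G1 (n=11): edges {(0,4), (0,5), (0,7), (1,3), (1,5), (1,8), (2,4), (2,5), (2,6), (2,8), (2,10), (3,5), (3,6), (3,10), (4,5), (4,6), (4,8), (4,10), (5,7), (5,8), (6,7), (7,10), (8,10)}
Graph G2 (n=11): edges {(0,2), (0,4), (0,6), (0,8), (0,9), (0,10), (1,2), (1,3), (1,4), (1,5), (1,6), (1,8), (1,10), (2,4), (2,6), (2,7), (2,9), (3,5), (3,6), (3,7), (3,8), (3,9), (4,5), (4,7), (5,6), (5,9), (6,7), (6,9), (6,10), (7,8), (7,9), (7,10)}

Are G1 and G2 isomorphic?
No, not isomorphic

The graphs are NOT isomorphic.

Degrees in G1: deg(0)=3, deg(1)=3, deg(2)=5, deg(3)=4, deg(4)=6, deg(5)=7, deg(6)=4, deg(7)=4, deg(8)=5, deg(9)=0, deg(10)=5.
Sorted degree sequence of G1: [7, 6, 5, 5, 5, 4, 4, 4, 3, 3, 0].
Degrees in G2: deg(0)=6, deg(1)=7, deg(2)=6, deg(3)=6, deg(4)=5, deg(5)=5, deg(6)=8, deg(7)=7, deg(8)=4, deg(9)=6, deg(10)=4.
Sorted degree sequence of G2: [8, 7, 7, 6, 6, 6, 6, 5, 5, 4, 4].
The (sorted) degree sequence is an isomorphism invariant, so since G1 and G2 have different degree sequences they cannot be isomorphic.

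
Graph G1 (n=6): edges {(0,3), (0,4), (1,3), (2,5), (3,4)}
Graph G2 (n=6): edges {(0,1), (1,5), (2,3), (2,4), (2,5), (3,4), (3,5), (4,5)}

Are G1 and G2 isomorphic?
No, not isomorphic

The graphs are NOT isomorphic.

Degrees in G1: deg(0)=2, deg(1)=1, deg(2)=1, deg(3)=3, deg(4)=2, deg(5)=1.
Sorted degree sequence of G1: [3, 2, 2, 1, 1, 1].
Degrees in G2: deg(0)=1, deg(1)=2, deg(2)=3, deg(3)=3, deg(4)=3, deg(5)=4.
Sorted degree sequence of G2: [4, 3, 3, 3, 2, 1].
The (sorted) degree sequence is an isomorphism invariant, so since G1 and G2 have different degree sequences they cannot be isomorphic.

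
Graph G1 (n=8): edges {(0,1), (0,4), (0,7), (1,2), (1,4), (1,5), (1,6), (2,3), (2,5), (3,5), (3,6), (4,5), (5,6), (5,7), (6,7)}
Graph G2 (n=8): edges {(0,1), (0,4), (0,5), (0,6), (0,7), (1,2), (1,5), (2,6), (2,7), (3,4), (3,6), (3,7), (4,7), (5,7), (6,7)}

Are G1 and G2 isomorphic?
Yes, isomorphic

The graphs are isomorphic.
One valid mapping φ: V(G1) → V(G2): 0→1, 1→0, 2→4, 3→3, 4→5, 5→7, 6→6, 7→2

Verify φ preserves adjacency — for each edge of G1, its image is an edge of G2:
  (0,1) → (φ(0),φ(1)) = (0,1) ∈ E(G2) ✓
  (0,4) → (φ(0),φ(4)) = (1,5) ∈ E(G2) ✓
  (0,7) → (φ(0),φ(7)) = (1,2) ∈ E(G2) ✓
  (1,2) → (φ(1),φ(2)) = (0,4) ∈ E(G2) ✓
  (1,4) → (φ(1),φ(4)) = (0,5) ∈ E(G2) ✓
  (1,5) → (φ(1),φ(5)) = (0,7) ∈ E(G2) ✓
  (1,6) → (φ(1),φ(6)) = (0,6) ∈ E(G2) ✓
  (2,3) → (φ(2),φ(3)) = (3,4) ∈ E(G2) ✓
  (2,5) → (φ(2),φ(5)) = (4,7) ∈ E(G2) ✓
  (3,5) → (φ(3),φ(5)) = (3,7) ∈ E(G2) ✓
  (3,6) → (φ(3),φ(6)) = (3,6) ∈ E(G2) ✓
  (4,5) → (φ(4),φ(5)) = (5,7) ∈ E(G2) ✓
  (5,6) → (φ(5),φ(6)) = (6,7) ∈ E(G2) ✓
  (5,7) → (φ(5),φ(7)) = (2,7) ∈ E(G2) ✓
  (6,7) → (φ(6),φ(7)) = (2,6) ∈ E(G2) ✓
All 15 edges of G1 map to edges of G2, and |E(G1)| = |E(G2)| = 15, so φ is a bijection on edges as well as vertices. Hence G1 ≅ G2.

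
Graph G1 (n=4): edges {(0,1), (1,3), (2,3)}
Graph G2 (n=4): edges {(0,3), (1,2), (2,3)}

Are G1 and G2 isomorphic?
Yes, isomorphic

The graphs are isomorphic.
One valid mapping φ: V(G1) → V(G2): 0→1, 1→2, 2→0, 3→3

Verify φ preserves adjacency — for each edge of G1, its image is an edge of G2:
  (0,1) → (φ(0),φ(1)) = (1,2) ∈ E(G2) ✓
  (1,3) → (φ(1),φ(3)) = (2,3) ∈ E(G2) ✓
  (2,3) → (φ(2),φ(3)) = (0,3) ∈ E(G2) ✓
All 3 edges of G1 map to edges of G2, and |E(G1)| = |E(G2)| = 3, so φ is a bijection on edges as well as vertices. Hence G1 ≅ G2.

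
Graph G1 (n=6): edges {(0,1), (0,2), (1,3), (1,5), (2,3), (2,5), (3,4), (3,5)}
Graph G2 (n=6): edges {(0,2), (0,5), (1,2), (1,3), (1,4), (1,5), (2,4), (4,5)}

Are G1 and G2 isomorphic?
Yes, isomorphic

The graphs are isomorphic.
One valid mapping φ: V(G1) → V(G2): 0→0, 1→5, 2→2, 3→1, 4→3, 5→4

Verify φ preserves adjacency — for each edge of G1, its image is an edge of G2:
  (0,1) → (φ(0),φ(1)) = (0,5) ∈ E(G2) ✓
  (0,2) → (φ(0),φ(2)) = (0,2) ∈ E(G2) ✓
  (1,3) → (φ(1),φ(3)) = (1,5) ∈ E(G2) ✓
  (1,5) → (φ(1),φ(5)) = (4,5) ∈ E(G2) ✓
  (2,3) → (φ(2),φ(3)) = (1,2) ∈ E(G2) ✓
  (2,5) → (φ(2),φ(5)) = (2,4) ∈ E(G2) ✓
  (3,4) → (φ(3),φ(4)) = (1,3) ∈ E(G2) ✓
  (3,5) → (φ(3),φ(5)) = (1,4) ∈ E(G2) ✓
All 8 edges of G1 map to edges of G2, and |E(G1)| = |E(G2)| = 8, so φ is a bijection on edges as well as vertices. Hence G1 ≅ G2.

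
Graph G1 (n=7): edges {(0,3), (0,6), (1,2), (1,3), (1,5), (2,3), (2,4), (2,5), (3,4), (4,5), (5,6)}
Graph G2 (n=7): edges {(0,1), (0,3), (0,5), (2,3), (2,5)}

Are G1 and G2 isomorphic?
No, not isomorphic

The graphs are NOT isomorphic.

Degrees in G1: deg(0)=2, deg(1)=3, deg(2)=4, deg(3)=4, deg(4)=3, deg(5)=4, deg(6)=2.
Sorted degree sequence of G1: [4, 4, 4, 3, 3, 2, 2].
Degrees in G2: deg(0)=3, deg(1)=1, deg(2)=2, deg(3)=2, deg(4)=0, deg(5)=2, deg(6)=0.
Sorted degree sequence of G2: [3, 2, 2, 2, 1, 0, 0].
The (sorted) degree sequence is an isomorphism invariant, so since G1 and G2 have different degree sequences they cannot be isomorphic.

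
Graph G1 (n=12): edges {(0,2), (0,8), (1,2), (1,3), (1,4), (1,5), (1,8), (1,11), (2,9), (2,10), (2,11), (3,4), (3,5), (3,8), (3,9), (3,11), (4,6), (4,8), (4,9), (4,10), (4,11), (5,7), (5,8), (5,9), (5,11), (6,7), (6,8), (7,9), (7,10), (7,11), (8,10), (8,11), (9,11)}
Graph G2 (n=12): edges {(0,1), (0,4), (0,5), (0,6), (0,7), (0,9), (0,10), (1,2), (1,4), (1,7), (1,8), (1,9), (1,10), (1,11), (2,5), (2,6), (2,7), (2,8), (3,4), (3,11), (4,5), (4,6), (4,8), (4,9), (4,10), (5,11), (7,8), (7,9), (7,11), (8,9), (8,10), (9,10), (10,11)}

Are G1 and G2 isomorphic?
Yes, isomorphic

The graphs are isomorphic.
One valid mapping φ: V(G1) → V(G2): 0→3, 1→10, 2→11, 3→9, 4→0, 5→8, 6→6, 7→2, 8→4, 9→7, 10→5, 11→1

Verify φ preserves adjacency — for each edge of G1, its image is an edge of G2:
  (0,2) → (φ(0),φ(2)) = (3,11) ∈ E(G2) ✓
  (0,8) → (φ(0),φ(8)) = (3,4) ∈ E(G2) ✓
  (1,2) → (φ(1),φ(2)) = (10,11) ∈ E(G2) ✓
  (1,3) → (φ(1),φ(3)) = (9,10) ∈ E(G2) ✓
  (1,4) → (φ(1),φ(4)) = (0,10) ∈ E(G2) ✓
  (1,5) → (φ(1),φ(5)) = (8,10) ∈ E(G2) ✓
  (1,8) → (φ(1),φ(8)) = (4,10) ∈ E(G2) ✓
  (1,11) → (φ(1),φ(11)) = (1,10) ∈ E(G2) ✓
  (2,9) → (φ(2),φ(9)) = (7,11) ∈ E(G2) ✓
  (2,10) → (φ(2),φ(10)) = (5,11) ∈ E(G2) ✓
  (2,11) → (φ(2),φ(11)) = (1,11) ∈ E(G2) ✓
  (3,4) → (φ(3),φ(4)) = (0,9) ∈ E(G2) ✓
  (3,5) → (φ(3),φ(5)) = (8,9) ∈ E(G2) ✓
  (3,8) → (φ(3),φ(8)) = (4,9) ∈ E(G2) ✓
  (3,9) → (φ(3),φ(9)) = (7,9) ∈ E(G2) ✓
  (3,11) → (φ(3),φ(11)) = (1,9) ∈ E(G2) ✓
  (4,6) → (φ(4),φ(6)) = (0,6) ∈ E(G2) ✓
  (4,8) → (φ(4),φ(8)) = (0,4) ∈ E(G2) ✓
  (4,9) → (φ(4),φ(9)) = (0,7) ∈ E(G2) ✓
  (4,10) → (φ(4),φ(10)) = (0,5) ∈ E(G2) ✓
  (4,11) → (φ(4),φ(11)) = (0,1) ∈ E(G2) ✓
  (5,7) → (φ(5),φ(7)) = (2,8) ∈ E(G2) ✓
  (5,8) → (φ(5),φ(8)) = (4,8) ∈ E(G2) ✓
  (5,9) → (φ(5),φ(9)) = (7,8) ∈ E(G2) ✓
  (5,11) → (φ(5),φ(11)) = (1,8) ∈ E(G2) ✓
  (6,7) → (φ(6),φ(7)) = (2,6) ∈ E(G2) ✓
  (6,8) → (φ(6),φ(8)) = (4,6) ∈ E(G2) ✓
  (7,9) → (φ(7),φ(9)) = (2,7) ∈ E(G2) ✓
  (7,10) → (φ(7),φ(10)) = (2,5) ∈ E(G2) ✓
  (7,11) → (φ(7),φ(11)) = (1,2) ∈ E(G2) ✓
  (8,10) → (φ(8),φ(10)) = (4,5) ∈ E(G2) ✓
  (8,11) → (φ(8),φ(11)) = (1,4) ∈ E(G2) ✓
  (9,11) → (φ(9),φ(11)) = (1,7) ∈ E(G2) ✓
All 33 edges of G1 map to edges of G2, and |E(G1)| = |E(G2)| = 33, so φ is a bijection on edges as well as vertices. Hence G1 ≅ G2.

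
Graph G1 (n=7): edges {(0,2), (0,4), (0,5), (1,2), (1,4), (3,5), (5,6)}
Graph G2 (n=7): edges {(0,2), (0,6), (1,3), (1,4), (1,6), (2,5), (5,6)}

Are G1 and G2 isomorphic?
Yes, isomorphic

The graphs are isomorphic.
One valid mapping φ: V(G1) → V(G2): 0→6, 1→2, 2→0, 3→3, 4→5, 5→1, 6→4

Verify φ preserves adjacency — for each edge of G1, its image is an edge of G2:
  (0,2) → (φ(0),φ(2)) = (0,6) ∈ E(G2) ✓
  (0,4) → (φ(0),φ(4)) = (5,6) ∈ E(G2) ✓
  (0,5) → (φ(0),φ(5)) = (1,6) ∈ E(G2) ✓
  (1,2) → (φ(1),φ(2)) = (0,2) ∈ E(G2) ✓
  (1,4) → (φ(1),φ(4)) = (2,5) ∈ E(G2) ✓
  (3,5) → (φ(3),φ(5)) = (1,3) ∈ E(G2) ✓
  (5,6) → (φ(5),φ(6)) = (1,4) ∈ E(G2) ✓
All 7 edges of G1 map to edges of G2, and |E(G1)| = |E(G2)| = 7, so φ is a bijection on edges as well as vertices. Hence G1 ≅ G2.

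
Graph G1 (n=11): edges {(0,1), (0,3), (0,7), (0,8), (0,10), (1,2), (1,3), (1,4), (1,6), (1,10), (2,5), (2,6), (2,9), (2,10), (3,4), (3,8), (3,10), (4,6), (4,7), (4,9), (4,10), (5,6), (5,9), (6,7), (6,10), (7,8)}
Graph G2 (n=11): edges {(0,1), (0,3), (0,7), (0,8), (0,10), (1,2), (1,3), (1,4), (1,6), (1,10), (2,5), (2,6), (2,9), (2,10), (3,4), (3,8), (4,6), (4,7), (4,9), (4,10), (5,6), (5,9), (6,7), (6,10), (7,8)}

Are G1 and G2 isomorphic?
No, not isomorphic

The graphs are NOT isomorphic.

Counting edges: G1 has 26 edge(s); G2 has 25 edge(s).
Edge count is an isomorphism invariant (a bijection on vertices induces a bijection on edges), so differing edge counts rule out isomorphism.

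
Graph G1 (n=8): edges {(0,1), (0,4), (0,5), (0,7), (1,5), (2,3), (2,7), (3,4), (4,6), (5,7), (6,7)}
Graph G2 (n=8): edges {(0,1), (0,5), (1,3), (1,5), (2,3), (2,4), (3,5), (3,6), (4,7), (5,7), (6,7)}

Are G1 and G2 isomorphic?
Yes, isomorphic

The graphs are isomorphic.
One valid mapping φ: V(G1) → V(G2): 0→5, 1→0, 2→2, 3→4, 4→7, 5→1, 6→6, 7→3

Verify φ preserves adjacency — for each edge of G1, its image is an edge of G2:
  (0,1) → (φ(0),φ(1)) = (0,5) ∈ E(G2) ✓
  (0,4) → (φ(0),φ(4)) = (5,7) ∈ E(G2) ✓
  (0,5) → (φ(0),φ(5)) = (1,5) ∈ E(G2) ✓
  (0,7) → (φ(0),φ(7)) = (3,5) ∈ E(G2) ✓
  (1,5) → (φ(1),φ(5)) = (0,1) ∈ E(G2) ✓
  (2,3) → (φ(2),φ(3)) = (2,4) ∈ E(G2) ✓
  (2,7) → (φ(2),φ(7)) = (2,3) ∈ E(G2) ✓
  (3,4) → (φ(3),φ(4)) = (4,7) ∈ E(G2) ✓
  (4,6) → (φ(4),φ(6)) = (6,7) ∈ E(G2) ✓
  (5,7) → (φ(5),φ(7)) = (1,3) ∈ E(G2) ✓
  (6,7) → (φ(6),φ(7)) = (3,6) ∈ E(G2) ✓
All 11 edges of G1 map to edges of G2, and |E(G1)| = |E(G2)| = 11, so φ is a bijection on edges as well as vertices. Hence G1 ≅ G2.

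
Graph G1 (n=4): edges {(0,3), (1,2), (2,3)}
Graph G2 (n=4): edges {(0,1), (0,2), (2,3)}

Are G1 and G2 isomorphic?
Yes, isomorphic

The graphs are isomorphic.
One valid mapping φ: V(G1) → V(G2): 0→1, 1→3, 2→2, 3→0

Verify φ preserves adjacency — for each edge of G1, its image is an edge of G2:
  (0,3) → (φ(0),φ(3)) = (0,1) ∈ E(G2) ✓
  (1,2) → (φ(1),φ(2)) = (2,3) ∈ E(G2) ✓
  (2,3) → (φ(2),φ(3)) = (0,2) ∈ E(G2) ✓
All 3 edges of G1 map to edges of G2, and |E(G1)| = |E(G2)| = 3, so φ is a bijection on edges as well as vertices. Hence G1 ≅ G2.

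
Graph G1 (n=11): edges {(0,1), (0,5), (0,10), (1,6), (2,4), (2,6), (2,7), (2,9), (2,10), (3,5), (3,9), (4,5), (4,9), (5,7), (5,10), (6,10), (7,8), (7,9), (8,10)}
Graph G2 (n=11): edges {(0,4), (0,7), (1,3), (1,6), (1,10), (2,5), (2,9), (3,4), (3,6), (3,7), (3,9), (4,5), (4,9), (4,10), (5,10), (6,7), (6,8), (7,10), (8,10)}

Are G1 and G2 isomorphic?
Yes, isomorphic

The graphs are isomorphic.
One valid mapping φ: V(G1) → V(G2): 0→5, 1→2, 2→3, 3→8, 4→1, 5→10, 6→9, 7→7, 8→0, 9→6, 10→4

Verify φ preserves adjacency — for each edge of G1, its image is an edge of G2:
  (0,1) → (φ(0),φ(1)) = (2,5) ∈ E(G2) ✓
  (0,5) → (φ(0),φ(5)) = (5,10) ∈ E(G2) ✓
  (0,10) → (φ(0),φ(10)) = (4,5) ∈ E(G2) ✓
  (1,6) → (φ(1),φ(6)) = (2,9) ∈ E(G2) ✓
  (2,4) → (φ(2),φ(4)) = (1,3) ∈ E(G2) ✓
  (2,6) → (φ(2),φ(6)) = (3,9) ∈ E(G2) ✓
  (2,7) → (φ(2),φ(7)) = (3,7) ∈ E(G2) ✓
  (2,9) → (φ(2),φ(9)) = (3,6) ∈ E(G2) ✓
  (2,10) → (φ(2),φ(10)) = (3,4) ∈ E(G2) ✓
  (3,5) → (φ(3),φ(5)) = (8,10) ∈ E(G2) ✓
  (3,9) → (φ(3),φ(9)) = (6,8) ∈ E(G2) ✓
  (4,5) → (φ(4),φ(5)) = (1,10) ∈ E(G2) ✓
  (4,9) → (φ(4),φ(9)) = (1,6) ∈ E(G2) ✓
  (5,7) → (φ(5),φ(7)) = (7,10) ∈ E(G2) ✓
  (5,10) → (φ(5),φ(10)) = (4,10) ∈ E(G2) ✓
  (6,10) → (φ(6),φ(10)) = (4,9) ∈ E(G2) ✓
  (7,8) → (φ(7),φ(8)) = (0,7) ∈ E(G2) ✓
  (7,9) → (φ(7),φ(9)) = (6,7) ∈ E(G2) ✓
  (8,10) → (φ(8),φ(10)) = (0,4) ∈ E(G2) ✓
All 19 edges of G1 map to edges of G2, and |E(G1)| = |E(G2)| = 19, so φ is a bijection on edges as well as vertices. Hence G1 ≅ G2.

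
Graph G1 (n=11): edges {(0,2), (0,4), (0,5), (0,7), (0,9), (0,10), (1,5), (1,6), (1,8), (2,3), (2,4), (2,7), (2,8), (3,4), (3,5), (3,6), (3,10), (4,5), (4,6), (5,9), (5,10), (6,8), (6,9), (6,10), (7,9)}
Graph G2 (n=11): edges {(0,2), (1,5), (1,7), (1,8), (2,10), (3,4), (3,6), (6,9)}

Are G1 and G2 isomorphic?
No, not isomorphic

The graphs are NOT isomorphic.

Connected components of G1: 1 component(s) with vertex sets [[0, 1, 2, 3, 4, 5, 6, 7, 8, 9, 10]], sizes [11].
Connected components of G2: 3 component(s) with vertex sets [[0, 2, 10], [1, 5, 7, 8], [3, 4, 6, 9]], sizes [3, 4, 4].
The number of connected components (and the multiset of component sizes) is an isomorphism invariant — an isomorphism maps each component of G1 bijectively onto a component of G2. Since G1 has 1 component(s) and G2 has 3, they cannot be isomorphic.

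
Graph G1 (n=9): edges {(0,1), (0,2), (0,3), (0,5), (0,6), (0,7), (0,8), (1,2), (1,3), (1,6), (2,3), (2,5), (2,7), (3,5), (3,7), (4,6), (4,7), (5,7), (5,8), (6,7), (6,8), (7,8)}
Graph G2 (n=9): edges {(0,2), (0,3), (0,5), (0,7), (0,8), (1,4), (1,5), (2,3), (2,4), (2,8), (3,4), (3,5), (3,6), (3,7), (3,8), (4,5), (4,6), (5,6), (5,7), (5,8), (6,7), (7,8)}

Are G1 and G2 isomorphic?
Yes, isomorphic

The graphs are isomorphic.
One valid mapping φ: V(G1) → V(G2): 0→3, 1→2, 2→0, 3→8, 4→1, 5→7, 6→4, 7→5, 8→6

Verify φ preserves adjacency — for each edge of G1, its image is an edge of G2:
  (0,1) → (φ(0),φ(1)) = (2,3) ∈ E(G2) ✓
  (0,2) → (φ(0),φ(2)) = (0,3) ∈ E(G2) ✓
  (0,3) → (φ(0),φ(3)) = (3,8) ∈ E(G2) ✓
  (0,5) → (φ(0),φ(5)) = (3,7) ∈ E(G2) ✓
  (0,6) → (φ(0),φ(6)) = (3,4) ∈ E(G2) ✓
  (0,7) → (φ(0),φ(7)) = (3,5) ∈ E(G2) ✓
  (0,8) → (φ(0),φ(8)) = (3,6) ∈ E(G2) ✓
  (1,2) → (φ(1),φ(2)) = (0,2) ∈ E(G2) ✓
  (1,3) → (φ(1),φ(3)) = (2,8) ∈ E(G2) ✓
  (1,6) → (φ(1),φ(6)) = (2,4) ∈ E(G2) ✓
  (2,3) → (φ(2),φ(3)) = (0,8) ∈ E(G2) ✓
  (2,5) → (φ(2),φ(5)) = (0,7) ∈ E(G2) ✓
  (2,7) → (φ(2),φ(7)) = (0,5) ∈ E(G2) ✓
  (3,5) → (φ(3),φ(5)) = (7,8) ∈ E(G2) ✓
  (3,7) → (φ(3),φ(7)) = (5,8) ∈ E(G2) ✓
  (4,6) → (φ(4),φ(6)) = (1,4) ∈ E(G2) ✓
  (4,7) → (φ(4),φ(7)) = (1,5) ∈ E(G2) ✓
  (5,7) → (φ(5),φ(7)) = (5,7) ∈ E(G2) ✓
  (5,8) → (φ(5),φ(8)) = (6,7) ∈ E(G2) ✓
  (6,7) → (φ(6),φ(7)) = (4,5) ∈ E(G2) ✓
  (6,8) → (φ(6),φ(8)) = (4,6) ∈ E(G2) ✓
  (7,8) → (φ(7),φ(8)) = (5,6) ∈ E(G2) ✓
All 22 edges of G1 map to edges of G2, and |E(G1)| = |E(G2)| = 22, so φ is a bijection on edges as well as vertices. Hence G1 ≅ G2.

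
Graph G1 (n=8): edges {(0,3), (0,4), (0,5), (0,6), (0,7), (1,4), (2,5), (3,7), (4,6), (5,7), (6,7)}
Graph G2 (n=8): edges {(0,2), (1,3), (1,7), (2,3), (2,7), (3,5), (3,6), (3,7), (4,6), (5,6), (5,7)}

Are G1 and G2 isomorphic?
Yes, isomorphic

The graphs are isomorphic.
One valid mapping φ: V(G1) → V(G2): 0→3, 1→4, 2→0, 3→1, 4→6, 5→2, 6→5, 7→7

Verify φ preserves adjacency — for each edge of G1, its image is an edge of G2:
  (0,3) → (φ(0),φ(3)) = (1,3) ∈ E(G2) ✓
  (0,4) → (φ(0),φ(4)) = (3,6) ∈ E(G2) ✓
  (0,5) → (φ(0),φ(5)) = (2,3) ∈ E(G2) ✓
  (0,6) → (φ(0),φ(6)) = (3,5) ∈ E(G2) ✓
  (0,7) → (φ(0),φ(7)) = (3,7) ∈ E(G2) ✓
  (1,4) → (φ(1),φ(4)) = (4,6) ∈ E(G2) ✓
  (2,5) → (φ(2),φ(5)) = (0,2) ∈ E(G2) ✓
  (3,7) → (φ(3),φ(7)) = (1,7) ∈ E(G2) ✓
  (4,6) → (φ(4),φ(6)) = (5,6) ∈ E(G2) ✓
  (5,7) → (φ(5),φ(7)) = (2,7) ∈ E(G2) ✓
  (6,7) → (φ(6),φ(7)) = (5,7) ∈ E(G2) ✓
All 11 edges of G1 map to edges of G2, and |E(G1)| = |E(G2)| = 11, so φ is a bijection on edges as well as vertices. Hence G1 ≅ G2.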